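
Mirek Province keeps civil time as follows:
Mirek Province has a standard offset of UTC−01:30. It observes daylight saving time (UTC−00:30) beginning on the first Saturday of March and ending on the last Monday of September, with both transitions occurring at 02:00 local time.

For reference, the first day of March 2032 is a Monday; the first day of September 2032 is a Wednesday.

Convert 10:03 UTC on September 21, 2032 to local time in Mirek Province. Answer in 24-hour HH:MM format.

09:33

1 March 2032 is a Monday, so the first Saturday is March 6.
1 September 2032 is a Wednesday, so Mondays fall on 6, 13, 20, 27; the last is September 27.
At the standard offset (UTC−01:30), 10:03 UTC − 1h30m = 08:33 Mirek Province standard time.
Daylight saving runs 6 March – 27 September; the standard-time date in Mirek Province, September 21, 2032, is inside that window, so Mirek Province is at UTC−00:30.
10:03 UTC − 0h30m = 09:33 local.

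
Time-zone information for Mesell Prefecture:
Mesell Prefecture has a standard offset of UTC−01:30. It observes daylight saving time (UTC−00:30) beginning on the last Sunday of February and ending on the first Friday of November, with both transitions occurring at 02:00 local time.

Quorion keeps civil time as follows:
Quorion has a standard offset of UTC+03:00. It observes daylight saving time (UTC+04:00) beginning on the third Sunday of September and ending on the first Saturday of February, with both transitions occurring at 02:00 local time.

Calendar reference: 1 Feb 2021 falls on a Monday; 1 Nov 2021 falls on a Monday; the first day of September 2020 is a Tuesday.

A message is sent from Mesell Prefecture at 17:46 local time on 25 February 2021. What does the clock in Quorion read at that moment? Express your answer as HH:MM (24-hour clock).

1 February 2021 is a Monday, so Sundays fall on 7, 14, 21, 28; the last is February 28.
1 November 2021 is a Monday, so the first Friday is November 5.
25 February 2021 does not fall between 28 February and 5 November, so daylight saving is not in effect and Mesell Prefecture is at UTC−01:30.
17:46 Mesell Prefecture + 1h30m = 19:16 UTC.
1 September 2020 is a Tuesday, so the first Sunday is September 6 and the third is September 20.
1 February 2021 is a Monday, so the first Saturday is February 6.
At the standard offset (UTC+03:00), 19:16 UTC + 3h = 22:16 Quorion standard time.
The standard-time date in Quorion, 25 February 2021, does not fall between 20 September 2020 and 6 February 2021, so daylight saving is not in effect and Quorion is at UTC+03:00.
19:16 UTC + 3h = 22:16 Quorion.

22:16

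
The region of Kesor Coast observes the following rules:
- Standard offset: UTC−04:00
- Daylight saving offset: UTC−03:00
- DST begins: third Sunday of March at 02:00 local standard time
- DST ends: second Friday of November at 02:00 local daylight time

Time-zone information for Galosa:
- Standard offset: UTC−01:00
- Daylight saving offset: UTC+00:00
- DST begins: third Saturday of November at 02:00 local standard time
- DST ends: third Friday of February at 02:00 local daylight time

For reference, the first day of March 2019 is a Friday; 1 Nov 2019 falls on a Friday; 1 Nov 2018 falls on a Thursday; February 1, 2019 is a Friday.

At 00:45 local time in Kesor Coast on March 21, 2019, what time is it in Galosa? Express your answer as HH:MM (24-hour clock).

1 March 2019 is a Friday, so the first Sunday is March 3 and the third is March 17.
1 November 2019 is a Friday, so the first Friday is November 1 and the second is November 8.
March 21, 2019 falls between 17 March and 8 November, so daylight saving is in effect and Kesor Coast is at UTC−03:00.
00:45 Kesor Coast + 3h = 03:45 UTC.
1 November 2018 is a Thursday, so the first Saturday is November 3 and the third is November 17.
1 February 2019 is a Friday, so the first Friday is February 1 and the third is February 15.
At the standard offset (UTC−01:00), 03:45 UTC − 1h = 02:45 Galosa standard time.
The standard-time date in Galosa, March 21, 2019, does not fall between 17 November 2018 and 15 February 2019, so daylight saving is not in effect and Galosa is at UTC−01:00.
03:45 UTC − 1h = 02:45 Galosa.

02:45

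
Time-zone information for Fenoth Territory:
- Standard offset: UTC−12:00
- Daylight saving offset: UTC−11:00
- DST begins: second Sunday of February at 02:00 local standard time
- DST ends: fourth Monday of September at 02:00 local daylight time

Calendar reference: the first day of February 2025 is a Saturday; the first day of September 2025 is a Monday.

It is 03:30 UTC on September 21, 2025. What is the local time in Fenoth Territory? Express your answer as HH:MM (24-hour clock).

16:30

1 February 2025 is a Saturday, so the first Sunday is February 2 and the second is February 9.
1 September 2025 is a Monday, so the first Monday is September 1 and the fourth is September 22.
At the standard offset (UTC−12:00), 03:30 UTC − 12h = 15:30 Fenoth Territory standard time (rolling into the previous day, 20 September 2025).
The standard-time date in Fenoth Territory, September 20, 2025, lies within the daylight-saving period (9 February – 22 September), so Fenoth Territory is on daylight time, UTC−11:00.
03:30 UTC − 11h = 16:30 local (rolling into the previous day, 20 September 2025).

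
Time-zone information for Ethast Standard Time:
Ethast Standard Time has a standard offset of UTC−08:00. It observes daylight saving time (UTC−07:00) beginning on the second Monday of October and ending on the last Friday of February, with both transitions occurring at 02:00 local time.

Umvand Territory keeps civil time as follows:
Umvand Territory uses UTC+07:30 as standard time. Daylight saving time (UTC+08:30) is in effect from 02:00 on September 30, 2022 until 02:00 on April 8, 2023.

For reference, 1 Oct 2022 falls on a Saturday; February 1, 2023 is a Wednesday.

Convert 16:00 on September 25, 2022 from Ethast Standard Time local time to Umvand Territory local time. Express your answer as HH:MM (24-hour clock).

07:30

1 October 2022 is a Saturday, so the first Monday is October 3 and the second is October 10.
1 February 2023 is a Wednesday, so Fridays fall on 3, 10, 17, 24; the last is February 24.
September 25, 2022 is outside the daylight-saving period (10 October 2022 – 24 February 2023), so Ethast Standard Time is on standard time, UTC−08:00.
16:00 Ethast Standard Time + 8h = 00:00 UTC (rolling into the next day, 26 September 2022).
At the standard offset (UTC+07:30), 00:00 UTC + 7h30m = 07:30 Umvand Territory standard time.
The standard-time date in Umvand Territory, September 26, 2022, does not fall between 30 September 2022 and 8 April 2023, so daylight saving is not in effect and Umvand Territory is at UTC+07:30.
00:00 UTC + 7h30m = 07:30 Umvand Territory.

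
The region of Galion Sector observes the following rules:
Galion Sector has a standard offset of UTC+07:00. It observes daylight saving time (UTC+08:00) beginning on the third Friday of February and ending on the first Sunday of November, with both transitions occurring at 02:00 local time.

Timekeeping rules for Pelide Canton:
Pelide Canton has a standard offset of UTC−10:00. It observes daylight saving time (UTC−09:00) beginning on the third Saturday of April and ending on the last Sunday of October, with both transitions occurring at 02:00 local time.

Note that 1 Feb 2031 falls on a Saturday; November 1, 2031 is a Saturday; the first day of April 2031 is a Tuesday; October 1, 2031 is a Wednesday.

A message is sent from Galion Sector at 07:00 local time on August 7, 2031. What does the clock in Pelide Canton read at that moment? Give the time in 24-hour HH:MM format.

1 February 2031 is a Saturday, so the first Friday is February 7 and the third is February 21.
1 November 2031 is a Saturday, so the first Sunday is November 2.
Daylight saving runs 21 February – 2 November; August 7, 2031 is inside that window, so Galion Sector is at UTC+08:00.
07:00 Galion Sector − 8h = 23:00 UTC (rolling into the previous day, 6 August 2031).
1 April 2031 is a Tuesday, so the first Saturday is April 5 and the third is April 19.
1 October 2031 is a Wednesday, so Sundays fall on 5, 12, 19, 26; the last is October 26.
At the standard offset (UTC−10:00), 23:00 UTC − 10h = 13:00 Pelide Canton standard time.
Daylight saving runs 19 April – 26 October; the standard-time date in Pelide Canton, August 6, 2031, is inside that window, so Pelide Canton is at UTC−09:00.
23:00 UTC − 9h = 14:00 Pelide Canton.

14:00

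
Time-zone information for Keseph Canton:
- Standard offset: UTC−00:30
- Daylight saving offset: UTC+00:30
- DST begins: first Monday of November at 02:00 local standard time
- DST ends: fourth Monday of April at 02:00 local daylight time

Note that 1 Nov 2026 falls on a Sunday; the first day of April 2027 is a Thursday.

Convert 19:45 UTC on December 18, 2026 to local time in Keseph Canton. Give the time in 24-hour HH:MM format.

1 November 2026 is a Sunday, so the first Monday is November 2.
1 April 2027 is a Thursday, so the first Monday is April 5 and the fourth is April 26.
At the standard offset (UTC−00:30), 19:45 UTC − 0h30m = 19:15 Keseph Canton standard time.
The standard-time date in Keseph Canton, December 18, 2026, falls between 2 November 2026 and 26 April 2027, so daylight saving is in effect and Keseph Canton is at UTC+00:30.
19:45 UTC + 0h30m = 20:15 local.

20:15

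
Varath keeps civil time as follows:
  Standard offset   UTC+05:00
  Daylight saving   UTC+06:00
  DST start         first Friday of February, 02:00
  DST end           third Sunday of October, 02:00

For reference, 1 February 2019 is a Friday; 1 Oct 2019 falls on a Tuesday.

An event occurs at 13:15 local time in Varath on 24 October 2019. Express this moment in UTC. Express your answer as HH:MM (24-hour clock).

08:15

1 February 2019 is a Friday, so the first Friday is February 1.
1 October 2019 is a Tuesday, so the first Sunday is October 6 and the third is October 20.
Daylight saving runs 1 February – 20 October; 24 October 2019 is outside that window, so Varath is on standard time at UTC+05:00.
13:15 local − 5h = 08:15 UTC.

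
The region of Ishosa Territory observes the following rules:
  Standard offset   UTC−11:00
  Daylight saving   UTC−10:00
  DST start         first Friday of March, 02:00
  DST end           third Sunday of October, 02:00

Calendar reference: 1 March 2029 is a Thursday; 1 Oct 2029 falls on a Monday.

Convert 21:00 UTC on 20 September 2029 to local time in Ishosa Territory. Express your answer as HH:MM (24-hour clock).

11:00

1 March 2029 is a Thursday, so the first Friday is March 2.
1 October 2029 is a Monday, so the first Sunday is October 7 and the third is October 21.
At the standard offset (UTC−11:00), 21:00 UTC − 11h = 10:00 Ishosa Territory standard time.
The standard-time date in Ishosa Territory, 20 September 2029, falls between 2 March and 21 October, so daylight saving is in effect and Ishosa Territory is at UTC−10:00.
21:00 UTC − 10h = 11:00 local.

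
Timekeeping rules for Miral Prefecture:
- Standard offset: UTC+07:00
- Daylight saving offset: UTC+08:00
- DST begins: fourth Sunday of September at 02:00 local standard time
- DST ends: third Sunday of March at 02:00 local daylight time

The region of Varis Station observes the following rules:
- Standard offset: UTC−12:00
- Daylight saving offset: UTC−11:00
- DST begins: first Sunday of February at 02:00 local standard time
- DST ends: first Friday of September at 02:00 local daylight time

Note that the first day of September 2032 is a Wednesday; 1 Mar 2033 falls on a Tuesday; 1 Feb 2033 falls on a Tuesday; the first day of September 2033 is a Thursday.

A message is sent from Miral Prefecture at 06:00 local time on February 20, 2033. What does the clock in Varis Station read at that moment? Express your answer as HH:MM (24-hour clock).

1 September 2032 is a Wednesday, so the first Sunday is September 5 and the fourth is September 26.
1 March 2033 is a Tuesday, so the first Sunday is March 6 and the third is March 20.
Daylight saving runs 26 September 2032 – 20 March 2033; February 20, 2033 is inside that window, so Miral Prefecture is at UTC+08:00.
06:00 Miral Prefecture − 8h = 22:00 UTC (rolling into the previous day, 19 February 2033).
1 February 2033 is a Tuesday, so the first Sunday is February 6.
1 September 2033 is a Thursday, so the first Friday is September 2.
At the standard offset (UTC−12:00), 22:00 UTC − 12h = 10:00 Varis Station standard time.
The standard-time date in Varis Station, February 19, 2033, falls between 6 February and 2 September, so daylight saving is in effect and Varis Station is at UTC−11:00.
22:00 UTC − 11h = 11:00 Varis Station.

11:00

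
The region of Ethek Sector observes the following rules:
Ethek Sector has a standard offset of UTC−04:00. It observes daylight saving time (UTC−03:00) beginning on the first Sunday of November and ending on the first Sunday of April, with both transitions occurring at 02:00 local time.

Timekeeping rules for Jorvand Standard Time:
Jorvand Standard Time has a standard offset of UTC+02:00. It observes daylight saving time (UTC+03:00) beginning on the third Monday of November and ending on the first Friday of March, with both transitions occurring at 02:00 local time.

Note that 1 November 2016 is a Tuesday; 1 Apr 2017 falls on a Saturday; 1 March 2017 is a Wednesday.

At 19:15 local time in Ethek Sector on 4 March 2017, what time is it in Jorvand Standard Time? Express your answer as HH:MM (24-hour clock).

00:15

1 November 2016 is a Tuesday, so the first Sunday is November 6.
1 April 2017 is a Saturday, so the first Sunday is April 2.
4 March 2017 falls between 6 November 2016 and 2 April 2017, so daylight saving is in effect and Ethek Sector is at UTC−03:00.
19:15 Ethek Sector + 3h = 22:15 UTC.
1 November 2016 is a Tuesday, so the first Monday is November 7 and the third is November 21.
1 March 2017 is a Wednesday, so the first Friday is March 3.
At the standard offset (UTC+02:00), 22:15 UTC + 2h = 00:15 Jorvand Standard Time standard time (rolling into the next day, 5 March 2017).
Daylight saving runs 21 November 2016 – 3 March 2017; the standard-time date in Jorvand Standard Time, 5 March 2017, is outside that window, so Jorvand Standard Time is on standard time at UTC+02:00.
22:15 UTC + 2h = 00:15 Jorvand Standard Time (rolling into the next day, 5 March 2017).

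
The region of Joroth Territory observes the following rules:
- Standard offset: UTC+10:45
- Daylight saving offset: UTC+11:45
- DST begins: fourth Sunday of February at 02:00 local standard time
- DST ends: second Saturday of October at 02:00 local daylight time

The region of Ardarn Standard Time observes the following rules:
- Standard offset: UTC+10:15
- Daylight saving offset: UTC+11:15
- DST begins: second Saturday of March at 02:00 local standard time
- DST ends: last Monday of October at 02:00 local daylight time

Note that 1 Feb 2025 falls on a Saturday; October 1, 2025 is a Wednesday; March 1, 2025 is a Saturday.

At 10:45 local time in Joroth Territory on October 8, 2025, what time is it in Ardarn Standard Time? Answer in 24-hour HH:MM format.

1 February 2025 is a Saturday, so the first Sunday is February 2 and the fourth is February 23.
1 October 2025 is a Wednesday, so the first Saturday is October 4 and the second is October 11.
October 8, 2025 lies within the daylight-saving period (23 February – 11 October), so Joroth Territory is on daylight time, UTC+11:45.
10:45 Joroth Territory − 11h45m = 23:00 UTC (rolling into the previous day, 7 October 2025).
1 March 2025 is a Saturday, so the first Saturday is March 1 and the second is March 8.
1 October 2025 is a Wednesday, so Mondays fall on 6, 13, 20, 27; the last is October 27.
At the standard offset (UTC+10:15), 23:00 UTC + 10h15m = 09:15 Ardarn Standard Time standard time (rolling into the next day, 8 October 2025).
The standard-time date in Ardarn Standard Time, October 8, 2025, falls between 8 March and 27 October, so daylight saving is in effect and Ardarn Standard Time is at UTC+11:15.
23:00 UTC + 11h15m = 10:15 Ardarn Standard Time (rolling into the next day, 8 October 2025).

10:15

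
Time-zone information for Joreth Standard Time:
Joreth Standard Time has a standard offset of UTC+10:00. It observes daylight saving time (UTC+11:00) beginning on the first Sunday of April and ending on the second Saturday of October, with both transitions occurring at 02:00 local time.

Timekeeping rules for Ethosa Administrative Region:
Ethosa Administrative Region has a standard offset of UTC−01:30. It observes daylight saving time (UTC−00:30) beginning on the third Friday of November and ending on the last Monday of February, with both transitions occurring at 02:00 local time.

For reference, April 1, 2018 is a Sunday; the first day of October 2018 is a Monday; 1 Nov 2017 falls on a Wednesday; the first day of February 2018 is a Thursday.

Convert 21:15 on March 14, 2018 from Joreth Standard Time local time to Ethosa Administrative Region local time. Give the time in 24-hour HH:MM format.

09:45

1 April 2018 is a Sunday, so the first Sunday is April 1.
1 October 2018 is a Monday, so the first Saturday is October 6 and the second is October 13.
March 14, 2018 does not fall between 1 April and 13 October, so daylight saving is not in effect and Joreth Standard Time is at UTC+10:00.
21:15 Joreth Standard Time − 10h = 11:15 UTC.
1 November 2017 is a Wednesday, so the first Friday is November 3 and the third is November 17.
1 February 2018 is a Thursday, so Mondays fall on 5, 12, 19, 26; the last is February 26.
At the standard offset (UTC−01:30), 11:15 UTC − 1h30m = 09:45 Ethosa Administrative Region standard time.
Daylight saving runs 17 November 2017 – 26 February 2018; the standard-time date in Ethosa Administrative Region, March 14, 2018, is outside that window, so Ethosa Administrative Region is on standard time at UTC−01:30.
11:15 UTC − 1h30m = 09:45 Ethosa Administrative Region.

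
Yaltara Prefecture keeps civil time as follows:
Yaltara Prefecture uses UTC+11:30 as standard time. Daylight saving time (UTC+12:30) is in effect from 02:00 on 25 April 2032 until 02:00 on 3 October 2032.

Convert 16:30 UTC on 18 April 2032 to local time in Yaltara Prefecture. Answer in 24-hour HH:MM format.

At the standard offset (UTC+11:30), 16:30 UTC + 11h30m = 04:00 Yaltara Prefecture standard time (rolling into the next day, 19 April 2032).
The standard-time date in Yaltara Prefecture, 19 April 2032, is outside the daylight-saving period (25 April – 3 October), so Yaltara Prefecture is on standard time, UTC+11:30.
16:30 UTC + 11h30m = 04:00 local (rolling into the next day, 19 April 2032).

04:00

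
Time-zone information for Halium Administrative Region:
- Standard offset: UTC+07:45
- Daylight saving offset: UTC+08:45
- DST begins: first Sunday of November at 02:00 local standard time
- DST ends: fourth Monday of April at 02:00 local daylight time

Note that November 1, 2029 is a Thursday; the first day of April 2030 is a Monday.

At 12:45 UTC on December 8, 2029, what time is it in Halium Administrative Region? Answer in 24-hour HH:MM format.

21:30

1 November 2029 is a Thursday, so the first Sunday is November 4.
1 April 2030 is a Monday, so the first Monday is April 1 and the fourth is April 22.
At the standard offset (UTC+07:45), 12:45 UTC + 7h45m = 20:30 Halium Administrative Region standard time.
The standard-time date in Halium Administrative Region, December 8, 2029, lies within the daylight-saving period (4 November 2029 – 22 April 2030), so Halium Administrative Region is on daylight time, UTC+08:45.
12:45 UTC + 8h45m = 21:30 local.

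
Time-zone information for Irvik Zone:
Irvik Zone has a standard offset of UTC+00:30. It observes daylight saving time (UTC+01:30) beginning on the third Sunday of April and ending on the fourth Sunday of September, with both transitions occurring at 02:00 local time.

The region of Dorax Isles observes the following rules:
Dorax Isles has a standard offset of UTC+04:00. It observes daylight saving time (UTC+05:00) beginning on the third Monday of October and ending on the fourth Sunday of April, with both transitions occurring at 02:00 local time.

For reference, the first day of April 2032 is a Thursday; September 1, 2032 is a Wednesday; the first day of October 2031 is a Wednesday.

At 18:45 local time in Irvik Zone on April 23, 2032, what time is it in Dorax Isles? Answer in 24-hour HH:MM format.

22:15

1 April 2032 is a Thursday, so the first Sunday is April 4 and the third is April 18.
1 September 2032 is a Wednesday, so the first Sunday is September 5 and the fourth is September 26.
April 23, 2032 falls between 18 April and 26 September, so daylight saving is in effect and Irvik Zone is at UTC+01:30.
18:45 Irvik Zone − 1h30m = 17:15 UTC.
1 October 2031 is a Wednesday, so the first Monday is October 6 and the third is October 20.
1 April 2032 is a Thursday, so the first Sunday is April 4 and the fourth is April 25.
At the standard offset (UTC+04:00), 17:15 UTC + 4h = 21:15 Dorax Isles standard time.
The standard-time date in Dorax Isles, April 23, 2032, falls between 20 October 2031 and 25 April 2032, so daylight saving is in effect and Dorax Isles is at UTC+05:00.
17:15 UTC + 5h = 22:15 Dorax Isles.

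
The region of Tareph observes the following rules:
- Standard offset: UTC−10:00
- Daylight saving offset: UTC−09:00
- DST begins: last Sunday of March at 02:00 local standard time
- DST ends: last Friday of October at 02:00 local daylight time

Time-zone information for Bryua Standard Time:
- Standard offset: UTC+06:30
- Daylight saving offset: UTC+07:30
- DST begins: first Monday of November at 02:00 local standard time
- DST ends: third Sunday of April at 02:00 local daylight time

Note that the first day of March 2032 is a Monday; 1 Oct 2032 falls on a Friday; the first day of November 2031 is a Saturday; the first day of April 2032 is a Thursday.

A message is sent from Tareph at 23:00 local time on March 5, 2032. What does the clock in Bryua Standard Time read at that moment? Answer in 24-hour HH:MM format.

16:30

1 March 2032 is a Monday, so Sundays fall on 7, 14, 21, 28; the last is March 28.
1 October 2032 is a Friday, so Fridays fall on 1, 8, 15, 22, 29; the last is October 29.
Daylight saving runs 28 March – 29 October; March 5, 2032 is outside that window, so Tareph is on standard time at UTC−10:00.
23:00 Tareph + 10h = 09:00 UTC (rolling into the next day, 6 March 2032).
1 November 2031 is a Saturday, so the first Monday is November 3.
1 April 2032 is a Thursday, so the first Sunday is April 4 and the third is April 18.
At the standard offset (UTC+06:30), 09:00 UTC + 6h30m = 15:30 Bryua Standard Time standard time.
The standard-time date in Bryua Standard Time, March 6, 2032, lies within the daylight-saving period (3 November 2031 – 18 April 2032), so Bryua Standard Time is on daylight time, UTC+07:30.
09:00 UTC + 7h30m = 16:30 Bryua Standard Time.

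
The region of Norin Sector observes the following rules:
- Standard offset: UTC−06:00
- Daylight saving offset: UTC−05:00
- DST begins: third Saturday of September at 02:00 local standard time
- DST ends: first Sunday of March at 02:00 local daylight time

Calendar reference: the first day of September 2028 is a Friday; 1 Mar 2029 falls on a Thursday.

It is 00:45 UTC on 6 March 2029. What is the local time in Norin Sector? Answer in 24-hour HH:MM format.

18:45

1 September 2028 is a Friday, so the first Saturday is September 2 and the third is September 16.
1 March 2029 is a Thursday, so the first Sunday is March 4.
At the standard offset (UTC−06:00), 00:45 UTC − 6h = 18:45 Norin Sector standard time (rolling into the previous day, 5 March 2029).
Daylight saving runs 16 September 2028 – 4 March 2029; the standard-time date in Norin Sector, 5 March 2029, is outside that window, so Norin Sector is on standard time at UTC−06:00.
00:45 UTC − 6h = 18:45 local (rolling into the previous day, 5 March 2029).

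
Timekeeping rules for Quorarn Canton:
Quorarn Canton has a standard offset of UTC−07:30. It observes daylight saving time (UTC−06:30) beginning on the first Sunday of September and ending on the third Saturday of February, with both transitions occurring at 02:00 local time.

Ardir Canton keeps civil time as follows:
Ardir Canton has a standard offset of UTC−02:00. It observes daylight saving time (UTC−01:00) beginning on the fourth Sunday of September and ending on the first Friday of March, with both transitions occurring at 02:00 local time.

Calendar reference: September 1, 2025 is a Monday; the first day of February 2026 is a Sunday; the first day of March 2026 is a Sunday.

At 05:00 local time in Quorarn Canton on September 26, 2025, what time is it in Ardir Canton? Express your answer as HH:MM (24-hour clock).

09:30

1 September 2025 is a Monday, so the first Sunday is September 7.
1 February 2026 is a Sunday, so the first Saturday is February 7 and the third is February 21.
September 26, 2025 lies within the daylight-saving period (7 September 2025 – 21 February 2026), so Quorarn Canton is on daylight time, UTC−06:30.
05:00 Quorarn Canton + 6h30m = 11:30 UTC.
1 September 2025 is a Monday, so the first Sunday is September 7 and the fourth is September 28.
1 March 2026 is a Sunday, so the first Friday is March 6.
At the standard offset (UTC−02:00), 11:30 UTC − 2h = 09:30 Ardir Canton standard time.
The standard-time date in Ardir Canton, September 26, 2025, does not fall between 28 September 2025 and 6 March 2026, so daylight saving is not in effect and Ardir Canton is at UTC−02:00.
11:30 UTC − 2h = 09:30 Ardir Canton.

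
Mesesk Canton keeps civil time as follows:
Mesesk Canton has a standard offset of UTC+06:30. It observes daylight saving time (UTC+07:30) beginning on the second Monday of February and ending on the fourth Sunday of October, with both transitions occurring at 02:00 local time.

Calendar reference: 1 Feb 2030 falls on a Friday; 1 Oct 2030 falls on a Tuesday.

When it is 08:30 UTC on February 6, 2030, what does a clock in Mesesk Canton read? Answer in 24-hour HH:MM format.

15:00

1 February 2030 is a Friday, so the first Monday is February 4 and the second is February 11.
1 October 2030 is a Tuesday, so the first Sunday is October 6 and the fourth is October 27.
At the standard offset (UTC+06:30), 08:30 UTC + 6h30m = 15:00 Mesesk Canton standard time.
Daylight saving runs 11 February – 27 October; the standard-time date in Mesesk Canton, February 6, 2030, is outside that window, so Mesesk Canton is on standard time at UTC+06:30.
08:30 UTC + 6h30m = 15:00 local.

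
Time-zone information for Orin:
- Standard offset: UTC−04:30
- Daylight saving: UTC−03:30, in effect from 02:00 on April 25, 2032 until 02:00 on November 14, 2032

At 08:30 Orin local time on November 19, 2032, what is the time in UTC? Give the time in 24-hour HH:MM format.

November 19, 2032 is outside the daylight-saving period (25 April – 14 November), so Orin is on standard time, UTC−04:30.
08:30 local + 4h30m = 13:00 UTC.

13:00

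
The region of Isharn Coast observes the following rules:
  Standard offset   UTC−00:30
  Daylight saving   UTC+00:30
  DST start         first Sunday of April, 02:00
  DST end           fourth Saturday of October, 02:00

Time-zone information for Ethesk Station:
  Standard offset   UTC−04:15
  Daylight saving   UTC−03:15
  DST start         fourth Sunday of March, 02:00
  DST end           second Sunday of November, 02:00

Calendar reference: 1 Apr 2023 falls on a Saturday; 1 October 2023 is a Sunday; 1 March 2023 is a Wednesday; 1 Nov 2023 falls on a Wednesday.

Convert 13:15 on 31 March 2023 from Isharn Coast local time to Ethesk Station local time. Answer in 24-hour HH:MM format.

10:30

1 April 2023 is a Saturday, so the first Sunday is April 2.
1 October 2023 is a Sunday, so the first Saturday is October 7 and the fourth is October 28.
Daylight saving runs 2 April – 28 October; 31 March 2023 is outside that window, so Isharn Coast is on standard time at UTC−00:30.
13:15 Isharn Coast + 0h30m = 13:45 UTC.
1 March 2023 is a Wednesday, so the first Sunday is March 5 and the fourth is March 26.
1 November 2023 is a Wednesday, so the first Sunday is November 5 and the second is November 12.
At the standard offset (UTC−04:15), 13:45 UTC − 4h15m = 09:30 Ethesk Station standard time.
Daylight saving runs 26 March – 12 November; the standard-time date in Ethesk Station, 31 March 2023, is inside that window, so Ethesk Station is at UTC−03:15.
13:45 UTC − 3h15m = 10:30 Ethesk Station.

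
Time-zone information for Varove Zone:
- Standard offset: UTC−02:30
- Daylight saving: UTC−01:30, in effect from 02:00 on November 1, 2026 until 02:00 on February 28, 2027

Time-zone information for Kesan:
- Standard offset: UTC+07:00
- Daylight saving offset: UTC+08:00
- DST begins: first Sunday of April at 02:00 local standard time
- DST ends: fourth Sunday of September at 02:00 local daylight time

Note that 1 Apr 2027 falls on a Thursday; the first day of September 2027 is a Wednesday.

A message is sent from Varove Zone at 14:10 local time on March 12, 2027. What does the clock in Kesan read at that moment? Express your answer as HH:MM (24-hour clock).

23:40

March 12, 2027 does not fall between 1 November 2026 and 28 February 2027, so daylight saving is not in effect and Varove Zone is at UTC−02:30.
14:10 Varove Zone + 2h30m = 16:40 UTC.
1 April 2027 is a Thursday, so the first Sunday is April 4.
1 September 2027 is a Wednesday, so the first Sunday is September 5 and the fourth is September 26.
At the standard offset (UTC+07:00), 16:40 UTC + 7h = 23:40 Kesan standard time.
Daylight saving runs 4 April – 26 September; the standard-time date in Kesan, March 12, 2027, is outside that window, so Kesan is on standard time at UTC+07:00.
16:40 UTC + 7h = 23:40 Kesan.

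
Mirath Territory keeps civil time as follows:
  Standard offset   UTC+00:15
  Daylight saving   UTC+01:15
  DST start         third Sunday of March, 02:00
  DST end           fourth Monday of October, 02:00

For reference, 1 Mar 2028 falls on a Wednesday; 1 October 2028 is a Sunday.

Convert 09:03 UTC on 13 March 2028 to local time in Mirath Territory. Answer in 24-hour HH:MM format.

09:18

1 March 2028 is a Wednesday, so the first Sunday is March 5 and the third is March 19.
1 October 2028 is a Sunday, so the first Monday is October 2 and the fourth is October 23.
At the standard offset (UTC+00:15), 09:03 UTC + 0h15m = 09:18 Mirath Territory standard time.
Daylight saving runs 19 March – 23 October; the standard-time date in Mirath Territory, 13 March 2028, is outside that window, so Mirath Territory is on standard time at UTC+00:15.
09:03 UTC + 0h15m = 09:18 local.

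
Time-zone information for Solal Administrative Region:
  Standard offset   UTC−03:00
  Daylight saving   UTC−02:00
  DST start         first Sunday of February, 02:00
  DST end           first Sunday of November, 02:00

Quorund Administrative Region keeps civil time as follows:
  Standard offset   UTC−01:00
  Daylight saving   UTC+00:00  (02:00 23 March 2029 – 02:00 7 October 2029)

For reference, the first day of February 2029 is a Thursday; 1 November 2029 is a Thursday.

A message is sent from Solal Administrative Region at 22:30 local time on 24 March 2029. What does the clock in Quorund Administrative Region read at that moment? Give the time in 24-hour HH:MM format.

1 February 2029 is a Thursday, so the first Sunday is February 4.
1 November 2029 is a Thursday, so the first Sunday is November 4.
24 March 2029 lies within the daylight-saving period (4 February – 4 November), so Solal Administrative Region is on daylight time, UTC−02:00.
22:30 Solal Administrative Region + 2h = 00:30 UTC (rolling into the next day, 25 March 2029).
At the standard offset (UTC−01:00), 00:30 UTC − 1h = 23:30 Quorund Administrative Region standard time (rolling into the previous day, 24 March 2029).
The standard-time date in Quorund Administrative Region, 24 March 2029, falls between 23 March and 7 October, so daylight saving is in effect and Quorund Administrative Region is at UTC+00:00.
00:30 UTC + 0h = 00:30 Quorund Administrative Region.

00:30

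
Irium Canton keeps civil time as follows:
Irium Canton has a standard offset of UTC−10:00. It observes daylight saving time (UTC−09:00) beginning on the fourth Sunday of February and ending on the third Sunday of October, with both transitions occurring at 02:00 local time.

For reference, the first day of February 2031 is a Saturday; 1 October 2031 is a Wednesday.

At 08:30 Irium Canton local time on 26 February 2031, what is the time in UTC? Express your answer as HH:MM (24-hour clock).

1 February 2031 is a Saturday, so the first Sunday is February 2 and the fourth is February 23.
1 October 2031 is a Wednesday, so the first Sunday is October 5 and the third is October 19.
26 February 2031 lies within the daylight-saving period (23 February – 19 October), so Irium Canton is on daylight time, UTC−09:00.
08:30 local + 9h = 17:30 UTC.

17:30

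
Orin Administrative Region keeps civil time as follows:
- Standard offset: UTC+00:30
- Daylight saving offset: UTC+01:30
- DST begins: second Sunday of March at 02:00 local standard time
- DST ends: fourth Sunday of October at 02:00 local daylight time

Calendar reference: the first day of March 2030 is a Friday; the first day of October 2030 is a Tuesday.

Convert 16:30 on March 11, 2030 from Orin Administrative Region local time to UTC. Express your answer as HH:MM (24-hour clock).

15:00

1 March 2030 is a Friday, so the first Sunday is March 3 and the second is March 10.
1 October 2030 is a Tuesday, so the first Sunday is October 6 and the fourth is October 27.
March 11, 2030 falls between 10 March and 27 October, so daylight saving is in effect and Orin Administrative Region is at UTC+01:30.
16:30 local − 1h30m = 15:00 UTC.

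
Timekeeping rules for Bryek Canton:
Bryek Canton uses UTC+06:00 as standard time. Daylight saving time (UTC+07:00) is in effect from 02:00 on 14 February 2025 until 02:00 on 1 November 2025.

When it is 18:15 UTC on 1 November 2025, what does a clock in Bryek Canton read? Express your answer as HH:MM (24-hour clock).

At the standard offset (UTC+06:00), 18:15 UTC + 6h = 00:15 Bryek Canton standard time (rolling into the next day, 2 November 2025).
Daylight saving runs 14 February – 1 November; the standard-time date in Bryek Canton, 2 November 2025, is outside that window, so Bryek Canton is on standard time at UTC+06:00.
18:15 UTC + 6h = 00:15 local (rolling into the next day, 2 November 2025).

00:15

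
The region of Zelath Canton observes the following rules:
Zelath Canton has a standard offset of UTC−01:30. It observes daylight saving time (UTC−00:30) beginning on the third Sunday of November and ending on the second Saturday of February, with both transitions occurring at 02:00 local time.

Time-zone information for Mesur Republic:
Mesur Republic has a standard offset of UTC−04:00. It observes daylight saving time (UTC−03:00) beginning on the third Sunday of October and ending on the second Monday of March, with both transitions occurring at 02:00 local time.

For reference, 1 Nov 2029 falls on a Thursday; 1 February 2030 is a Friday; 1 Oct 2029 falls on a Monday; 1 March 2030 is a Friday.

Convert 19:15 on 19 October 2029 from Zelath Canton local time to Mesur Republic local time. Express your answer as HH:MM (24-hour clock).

1 November 2029 is a Thursday, so the first Sunday is November 4 and the third is November 18.
1 February 2030 is a Friday, so the first Saturday is February 2 and the second is February 9.
Daylight saving runs 18 November 2029 – 9 February 2030; 19 October 2029 is outside that window, so Zelath Canton is on standard time at UTC−01:30.
19:15 Zelath Canton + 1h30m = 20:45 UTC.
1 October 2029 is a Monday, so the first Sunday is October 7 and the third is October 21.
1 March 2030 is a Friday, so the first Monday is March 4 and the second is March 11.
At the standard offset (UTC−04:00), 20:45 UTC − 4h = 16:45 Mesur Republic standard time.
Daylight saving runs 21 October 2029 – 11 March 2030; the standard-time date in Mesur Republic, 19 October 2029, is outside that window, so Mesur Republic is on standard time at UTC−04:00.
20:45 UTC − 4h = 16:45 Mesur Republic.

16:45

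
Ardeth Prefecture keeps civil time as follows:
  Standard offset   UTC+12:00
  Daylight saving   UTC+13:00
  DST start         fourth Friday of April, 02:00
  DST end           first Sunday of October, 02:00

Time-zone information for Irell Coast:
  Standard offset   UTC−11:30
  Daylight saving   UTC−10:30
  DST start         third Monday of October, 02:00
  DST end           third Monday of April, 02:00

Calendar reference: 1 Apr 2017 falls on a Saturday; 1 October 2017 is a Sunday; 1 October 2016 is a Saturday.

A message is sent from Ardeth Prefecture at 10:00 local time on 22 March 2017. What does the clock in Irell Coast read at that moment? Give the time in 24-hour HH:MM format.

11:30

1 April 2017 is a Saturday, so the first Friday is April 7 and the fourth is April 28.
1 October 2017 is a Sunday, so the first Sunday is October 1.
22 March 2017 is outside the daylight-saving period (28 April – 1 October), so Ardeth Prefecture is on standard time, UTC+12:00.
10:00 Ardeth Prefecture − 12h = 22:00 UTC (rolling into the previous day, 21 March 2017).
1 October 2016 is a Saturday, so the first Monday is October 3 and the third is October 17.
1 April 2017 is a Saturday, so the first Monday is April 3 and the third is April 17.
At the standard offset (UTC−11:30), 22:00 UTC − 11h30m = 10:30 Irell Coast standard time.
The standard-time date in Irell Coast, 21 March 2017, lies within the daylight-saving period (17 October 2016 – 17 April 2017), so Irell Coast is on daylight time, UTC−10:30.
22:00 UTC − 10h30m = 11:30 Irell Coast.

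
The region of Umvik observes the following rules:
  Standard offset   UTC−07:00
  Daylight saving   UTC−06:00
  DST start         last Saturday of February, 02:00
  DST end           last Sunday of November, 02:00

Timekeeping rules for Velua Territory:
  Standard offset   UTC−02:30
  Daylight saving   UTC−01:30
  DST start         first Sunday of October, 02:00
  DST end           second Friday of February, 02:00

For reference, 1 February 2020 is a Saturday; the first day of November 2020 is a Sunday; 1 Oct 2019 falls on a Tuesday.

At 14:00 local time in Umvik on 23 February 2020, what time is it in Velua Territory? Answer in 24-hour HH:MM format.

1 February 2020 is a Saturday, so Saturdays fall on 1, 8, 15, 22, 29; the last is February 29.
1 November 2020 is a Sunday, so Sundays fall on 1, 8, 15, 22, 29; the last is November 29.
23 February 2020 is outside the daylight-saving period (29 February – 29 November), so Umvik is on standard time, UTC−07:00.
14:00 Umvik + 7h = 21:00 UTC.
1 October 2019 is a Tuesday, so the first Sunday is October 6.
1 February 2020 is a Saturday, so the first Friday is February 7 and the second is February 14.
At the standard offset (UTC−02:30), 21:00 UTC − 2h30m = 18:30 Velua Territory standard time.
The standard-time date in Velua Territory, 23 February 2020, does not fall between 6 October 2019 and 14 February 2020, so daylight saving is not in effect and Velua Territory is at UTC−02:30.
21:00 UTC − 2h30m = 18:30 Velua Territory.

18:30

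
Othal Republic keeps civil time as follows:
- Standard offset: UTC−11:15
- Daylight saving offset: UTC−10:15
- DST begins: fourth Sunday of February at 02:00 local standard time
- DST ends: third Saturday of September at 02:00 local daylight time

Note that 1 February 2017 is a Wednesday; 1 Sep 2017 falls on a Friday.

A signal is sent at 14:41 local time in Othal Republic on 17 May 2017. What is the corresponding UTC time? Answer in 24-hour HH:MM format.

1 February 2017 is a Wednesday, so the first Sunday is February 5 and the fourth is February 26.
1 September 2017 is a Friday, so the first Saturday is September 2 and the third is September 16.
Daylight saving runs 26 February – 16 September; 17 May 2017 is inside that window, so Othal Republic is at UTC−10:15.
14:41 local + 10h15m = 00:56 UTC (rolling into the next day, 18 May 2017).

00:56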